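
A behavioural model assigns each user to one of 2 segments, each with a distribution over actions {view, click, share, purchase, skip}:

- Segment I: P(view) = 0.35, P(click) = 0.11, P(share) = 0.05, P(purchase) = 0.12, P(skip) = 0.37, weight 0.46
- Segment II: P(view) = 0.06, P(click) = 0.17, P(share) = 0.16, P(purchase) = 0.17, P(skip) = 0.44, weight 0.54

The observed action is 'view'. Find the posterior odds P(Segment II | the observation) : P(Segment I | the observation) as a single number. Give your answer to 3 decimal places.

Only the two components matter; the odds are (π_i f_i(x)) / (π_j f_j(x)).
Categorical probabilities:
  L_I = P(view | comp) = 0.35
  L_II = P(view | comp) = 0.06
Odds = (0.54/0.46) × (0.06/0.35) = 1.17391 × 0.171429 ≈ 0.201

0.201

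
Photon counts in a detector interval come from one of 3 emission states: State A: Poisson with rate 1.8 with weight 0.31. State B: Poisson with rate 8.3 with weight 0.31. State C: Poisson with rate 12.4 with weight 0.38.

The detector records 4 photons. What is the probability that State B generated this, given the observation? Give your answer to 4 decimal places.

0.3887

The responsibility of component k is w_k f_k(x) divided by Σ_j w_j f_j(x).
Component likelihoods at x = 4 photons:
  L_A = 0.0723017
  L_B = 0.0491425
  L_C = 0.00405718
Prior × likelihood for each component:
  w_A·L_A = 0.31 × 0.0723017 = 0.0224135
  w_B·L_B = 0.31 × 0.0491425 = 0.0152342
  w_C·L_C = 0.38 × 0.00405718 = 0.00154173
Marginal: 0.0224135 + 0.0152342 + 0.00154173 = 0.0391894
P(State B | x) ≈ 0.3887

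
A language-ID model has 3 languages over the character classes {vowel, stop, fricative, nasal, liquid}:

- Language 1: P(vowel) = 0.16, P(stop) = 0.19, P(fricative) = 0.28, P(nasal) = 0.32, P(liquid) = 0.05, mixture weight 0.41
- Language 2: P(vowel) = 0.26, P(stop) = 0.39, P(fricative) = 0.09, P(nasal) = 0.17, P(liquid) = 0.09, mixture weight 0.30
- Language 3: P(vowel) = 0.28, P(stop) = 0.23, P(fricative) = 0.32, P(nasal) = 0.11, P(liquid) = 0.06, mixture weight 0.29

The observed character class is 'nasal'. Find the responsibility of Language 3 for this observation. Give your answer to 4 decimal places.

0.1490

Apply Bayes' rule: the posterior for each component is proportional to its prior times its likelihood at x.
Evaluate each component's likelihood at the observed value:
  L_1 = P(nasal | comp) = 0.32
  L_2 = P(nasal | comp) = 0.17
  L_3 = P(nasal | comp) = 0.11
Weight by the priors:
  π_1·L_1 = 0.41 × 0.32 = 0.1312
  π_2·L_2 = 0.30 × 0.17 = 0.051
  π_3·L_3 = 0.29 × 0.11 = 0.0319
Marginal: 0.1312 + 0.051 + 0.0319 = 0.2141
P(Language 3 | 'nasal') = 0.0319 / 0.2141 ≈ 0.1490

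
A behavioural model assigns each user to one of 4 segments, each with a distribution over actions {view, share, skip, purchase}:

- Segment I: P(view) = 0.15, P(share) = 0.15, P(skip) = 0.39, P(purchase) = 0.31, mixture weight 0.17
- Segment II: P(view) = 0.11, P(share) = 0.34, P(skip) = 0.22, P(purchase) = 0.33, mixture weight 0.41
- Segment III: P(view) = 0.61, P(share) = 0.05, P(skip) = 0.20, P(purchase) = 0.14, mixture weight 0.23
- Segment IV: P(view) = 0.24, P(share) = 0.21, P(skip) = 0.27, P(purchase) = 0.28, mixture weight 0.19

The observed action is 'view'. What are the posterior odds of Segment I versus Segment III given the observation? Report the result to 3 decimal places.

The posterior odds equal the prior odds times the likelihood ratio: (P(Z=i)/P(Z=j))·(f_i(x)/f_j(x)).
Component likelihoods at x = 'view':
  L_I = 0.15
  L_II = 0.11
  L_III = 0.61
  L_IV = 0.24
Odds = (0.17/0.23) × (0.15/0.61) = 0.73913 × 0.245902 ≈ 0.182

0.182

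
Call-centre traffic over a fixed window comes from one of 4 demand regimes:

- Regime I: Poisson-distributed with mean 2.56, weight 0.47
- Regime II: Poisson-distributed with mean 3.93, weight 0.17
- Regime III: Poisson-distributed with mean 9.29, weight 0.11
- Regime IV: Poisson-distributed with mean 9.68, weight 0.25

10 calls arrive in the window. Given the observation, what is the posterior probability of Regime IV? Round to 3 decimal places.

0.685

P(component k | x) = π_k·f_k(x) / marginal(x), where marginal(x) = Σ_j π_j·f_j(x).
Evaluate each component's likelihood at the observed value:
  p_I = e^(−2.56)·2.56^10/10! = 0.000257539
  p_II = e^(−3.93)·3.93^10/10! = 0.00475757
  p_III = e^(−9.29)·9.29^10/10! = 0.121842
  p_IV = e^(−9.68)·9.68^10/10! = 0.124457
Weight by the priors:
  π_I·p_I = 0.47 × 0.000257539 = 0.000121043
  π_II·p_II = 0.17 × 0.00475757 = 0.000808787
  π_III·p_III = 0.11 × 0.121842 = 0.0134027
  π_IV·p_IV = 0.25 × 0.124457 = 0.0311143
Marginal: 0.000121043 + 0.000808787 + 0.0134027 + 0.0311143 = 0.0454468
P(Regime IV | data) = 0.0311143 / 0.0454468 ≈ 0.685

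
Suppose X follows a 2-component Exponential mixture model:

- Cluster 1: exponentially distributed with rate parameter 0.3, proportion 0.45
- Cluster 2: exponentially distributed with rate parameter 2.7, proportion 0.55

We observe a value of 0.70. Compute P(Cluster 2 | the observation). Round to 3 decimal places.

Posterior ∝ prior × likelihood, so P(k | x) ∝ π_k f_k(x); normalise over all components.
Component likelihoods at x = 0.70:
  p_1 = 0.3·e^(−0.3·0.70) = 0.3·e^(−0.2100) = 0.243175
  p_2 = 2.7·e^(−2.7·0.70) = 2.7·e^(−1.8900) = 0.407894
Unnormalised posteriors:
  π_1·p_1 = 0.45 × 0.243175 = 0.109429
  π_2·p_2 = 0.55 × 0.407894 = 0.224342
Sum: 0.109429 + 0.224342 = 0.333771
Responsibility of Cluster 2: 0.224342 / 0.333771 ≈ 0.672

0.672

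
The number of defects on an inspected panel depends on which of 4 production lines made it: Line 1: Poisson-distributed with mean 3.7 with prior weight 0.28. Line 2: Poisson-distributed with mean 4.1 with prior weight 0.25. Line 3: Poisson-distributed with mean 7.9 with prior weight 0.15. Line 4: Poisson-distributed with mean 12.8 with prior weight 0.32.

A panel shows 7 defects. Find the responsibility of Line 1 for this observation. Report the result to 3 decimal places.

Posterior ∝ prior × likelihood, so P(k | x) ∝ w_k f_k(x); normalise over all components.
Component likelihoods at x = 7 defects:
  L_1 = e^(−3.7)·3.7^7/7! = 0.0465685
  L_2 = e^(−4.1)·4.1^7/7! = 0.0640397
  L_3 = e^(−7.9)·7.9^7/7! = 0.141264
  L_4 = e^(−12.8)·12.8^7/7! = 0.0308368
Weight by the priors:
  w_1·L_1 = 0.28 × 0.0465685 = 0.0130392
  w_2·L_2 = 0.25 × 0.0640397 = 0.0160099
  w_3·L_3 = 0.15 × 0.141264 = 0.0211897
  w_4·L_4 = 0.32 × 0.0308368 = 0.00986779
Denominator: 0.0130392 + 0.0160099 + 0.0211897 + 0.00986779 = 0.0601065
P(Line 1 | the observation) = 0.0130392 / 0.0601065 ≈ 0.217

0.217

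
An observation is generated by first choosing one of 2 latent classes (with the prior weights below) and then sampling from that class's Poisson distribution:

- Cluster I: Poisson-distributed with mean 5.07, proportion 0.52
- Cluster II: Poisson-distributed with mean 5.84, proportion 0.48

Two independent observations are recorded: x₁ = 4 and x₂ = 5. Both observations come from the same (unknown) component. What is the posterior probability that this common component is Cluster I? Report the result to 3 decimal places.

0.586

P(component k | x) = π_k·f_k(x) / marginal(x), where marginal(x) = Σ_j π_j·f_j(x).
Since both observations come from the same component, the likelihood for component k is f_k(x₁)·f_k(x₂).
  L_I = [e^(−5.07)·5.07^4/4! = 0.172961] × [0.175382] = 0.0303342
  L_II = [e^(−5.84)·5.84^4/4! = 0.140981] × [0.164666] = 0.0232147
Unnormalised posteriors:
  π_I·L_I = 0.52 × 0.0303342 = 0.0157738
  π_II·L_II = 0.48 × 0.0232147 = 0.0111431
Evidence: 0.0157738 + 0.0111431 = 0.0269169
Responsibility of Cluster I: 0.0157738 / 0.0269169 ≈ 0.586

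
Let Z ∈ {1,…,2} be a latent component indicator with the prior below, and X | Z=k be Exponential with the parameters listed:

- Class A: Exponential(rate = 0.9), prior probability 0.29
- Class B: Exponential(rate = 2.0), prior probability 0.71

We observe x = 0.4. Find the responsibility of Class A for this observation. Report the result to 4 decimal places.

Posterior ∝ prior × likelihood, so P(k | x) ∝ w_k f_k(x); normalise over all components.
Evaluate each component's likelihood at the observed value:
  L_A = 0.627909
  L_B = 0.898658
Multiply by the mixture weights:
  w_A·L_A = 0.29 × 0.627909 = 0.182094
  w_B·L_B = 0.71 × 0.898658 = 0.638047
Marginal: 0.182094 + 0.638047 = 0.820141
Responsibility of Class A: 0.182094 / 0.820141 ≈ 0.2220

0.2220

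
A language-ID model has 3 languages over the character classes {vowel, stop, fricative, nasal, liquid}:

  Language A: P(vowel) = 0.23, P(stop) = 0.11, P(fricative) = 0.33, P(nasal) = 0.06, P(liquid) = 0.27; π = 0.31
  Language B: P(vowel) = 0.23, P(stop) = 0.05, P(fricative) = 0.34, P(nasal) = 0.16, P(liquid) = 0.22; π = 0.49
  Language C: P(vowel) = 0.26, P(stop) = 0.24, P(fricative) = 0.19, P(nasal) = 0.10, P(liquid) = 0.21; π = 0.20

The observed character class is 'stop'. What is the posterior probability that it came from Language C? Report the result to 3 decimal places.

P(component k | x) = π_k·f_k(x) / marginal(x), where marginal(x) = Σ_j π_j·f_j(x).
Component likelihoods at x = 'stop':
  f_A = P(stop | comp) = 0.11
  f_B = P(stop | comp) = 0.05
  f_C = P(stop | comp) = 0.24
Prior × likelihood for each component:
  π_A·f_A = 0.31 × 0.11 = 0.0341
  π_B·f_B = 0.49 × 0.05 = 0.0245
  π_C·f_C = 0.20 × 0.24 = 0.048
Evidence: 0.0341 + 0.0245 + 0.048 = 0.1066
P(Language C | data) ≈ 0.450

0.450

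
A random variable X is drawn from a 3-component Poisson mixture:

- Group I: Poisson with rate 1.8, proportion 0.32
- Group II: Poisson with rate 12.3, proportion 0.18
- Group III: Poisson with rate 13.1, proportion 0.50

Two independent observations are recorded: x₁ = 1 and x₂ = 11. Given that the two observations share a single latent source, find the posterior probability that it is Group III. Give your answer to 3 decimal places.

Posterior ∝ prior × likelihood, so P(k | x) ∝ P(Z=k) f_k(x); normalise over all components.
Since both observations come from the same component, the likelihood for component k is f_k(x₁)·f_k(x₂).
  f_I = [e^(−1.8)·1.8^1/1! = 0.297538] × [2.66141e-06] = 7.91871e-07
  f_II = [e^(−12.3)·12.3^1/1! = 5.59865e-05] × [0.111168] = 6.22388e-06
  f_III = [e^(−13.1)·13.1^1/1! = 2.67925e-05] × [0.0999012] = 2.67661e-06
Prior × likelihood for each component:
  P(Z=I)·f_I = 0.32 × 7.91871e-07 = 2.53399e-07
  P(Z=II)·f_II = 0.18 × 6.22388e-06 = 1.1203e-06
  P(Z=III)·f_III = 0.50 × 2.67661e-06 = 1.3383e-06
Marginal: 2.53399e-07 + 1.1203e-06 + 1.3383e-06 = 2.712e-06
So the posterior for Group III is 1.3383e-06 / 2.712e-06 ≈ 0.493.

0.493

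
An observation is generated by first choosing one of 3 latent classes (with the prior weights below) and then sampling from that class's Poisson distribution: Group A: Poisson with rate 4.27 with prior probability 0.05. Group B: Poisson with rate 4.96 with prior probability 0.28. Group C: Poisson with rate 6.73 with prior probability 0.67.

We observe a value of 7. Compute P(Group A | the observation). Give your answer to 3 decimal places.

Posterior ∝ prior × likelihood, so P(k | x) ∝ π_k f_k(x); normalise over all components.
Evaluate each component's likelihood at the observed value:
  p_A = 0.0718004
  p_B = 0.102764
  p_C = 0.148208
Prior × likelihood for each component:
  π_A·p_A = 0.05 × 0.0718004 = 0.00359002
  π_B·p_B = 0.28 × 0.102764 = 0.0287739
  π_C·p_C = 0.67 × 0.148208 = 0.0992997
Marginal: 0.00359002 + 0.0287739 + 0.0992997 = 0.131664
So the posterior for Group A is 0.00359002 / 0.131664 ≈ 0.027.

0.027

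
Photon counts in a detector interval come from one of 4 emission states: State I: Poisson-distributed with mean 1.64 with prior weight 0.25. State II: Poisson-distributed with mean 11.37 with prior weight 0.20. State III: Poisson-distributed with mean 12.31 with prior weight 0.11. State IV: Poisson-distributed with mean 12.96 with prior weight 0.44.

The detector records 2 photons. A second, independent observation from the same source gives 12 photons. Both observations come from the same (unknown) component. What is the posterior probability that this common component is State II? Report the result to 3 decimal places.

0.547

P(component k | x) = w_k·f_k(x) / marginal(x), where marginal(x) = Σ_j w_j·f_j(x).
Since both observations come from the same component, the likelihood for component k is f_k(x₁)·f_k(x₂).
  L_I = [0.260864] × [1.53301e-07] = 3.99909e-08
  L_II = [0.000745697] × [0.112424] = 8.38345e-05
  L_III = [0.000341445] × [0.113919] = 3.8897e-05
  L_IV = [0.000197571] × [0.110272] = 2.17866e-05
Weight by the priors:
  w_I·L_I = 0.25 × 3.99909e-08 = 9.99772e-09
  w_II·L_II = 0.20 × 8.38345e-05 = 1.67669e-05
  w_III·L_III = 0.11 × 3.8897e-05 = 4.27867e-06
  w_IV·L_IV = 0.44 × 2.17866e-05 = 9.58612e-06
Evidence: 9.99772e-09 + 1.67669e-05 + 4.27867e-06 + 9.58612e-06 = 3.06417e-05
So the posterior for State II is 1.67669e-05 / 3.06417e-05 ≈ 0.547.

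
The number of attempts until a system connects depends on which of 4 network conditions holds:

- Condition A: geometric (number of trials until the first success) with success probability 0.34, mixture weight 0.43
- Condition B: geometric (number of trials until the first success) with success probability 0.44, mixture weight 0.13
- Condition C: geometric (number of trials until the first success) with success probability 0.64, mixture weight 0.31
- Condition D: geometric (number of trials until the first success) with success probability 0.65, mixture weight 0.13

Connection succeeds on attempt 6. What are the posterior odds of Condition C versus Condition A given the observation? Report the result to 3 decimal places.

0.066

Since P(k|x) ∝ P(Z=k) f_k(x), the posterior odds are P(Z=i) f_i(x) / (P(Z=j) f_j(x)).
Evaluate each component's likelihood at the observed value:
  p_A = 0.34·(1−0.34)^5 = 0.34·0.125233 = 0.0425793
  p_B = 0.44·(1−0.44)^5 = 0.44·0.0550732 = 0.0242322
  p_C = 0.64·(1−0.64)^5 = 0.64·0.00604662 = 0.00386984
  p_D = 0.65·(1−0.65)^5 = 0.65·0.00525219 = 0.00341392
0.00119965 / 0.0183091 ≈ 0.066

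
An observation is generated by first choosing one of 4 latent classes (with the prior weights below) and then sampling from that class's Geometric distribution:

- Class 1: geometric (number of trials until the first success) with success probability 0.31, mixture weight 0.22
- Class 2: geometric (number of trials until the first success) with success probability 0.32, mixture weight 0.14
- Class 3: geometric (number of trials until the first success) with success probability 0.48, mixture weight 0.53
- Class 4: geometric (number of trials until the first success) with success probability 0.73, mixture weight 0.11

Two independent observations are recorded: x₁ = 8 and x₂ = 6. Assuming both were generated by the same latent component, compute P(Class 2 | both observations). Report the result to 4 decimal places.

Posterior ∝ prior × likelihood, so P(k | x) ∝ π_k f_k(x); normalise over all components.
Since both observations come from the same component, the likelihood for component k is f_k(x₁)·f_k(x₂).
  p_1 = [0.0230837] × [0.048485] = 0.00111921
  p_2 = [0.0215136] × [0.0465259] = 0.00100094
  p_3 = [0.00493474] × [0.0182498] = 9.00581e-05
  p_4 = [7.63606e-05] × [0.00104747] = 7.99854e-08
Weight by the priors:
  π_1·p_1 = 0.22 × 0.00111921 = 0.000246227
  π_2·p_2 = 0.14 × 0.00100094 = 0.000140131
  π_3·p_3 = 0.53 × 9.00581e-05 = 4.77308e-05
  π_4·p_4 = 0.11 × 7.99854e-08 = 8.7984e-09
Normaliser: 0.000246227 + 0.000140131 + 4.77308e-05 + 8.7984e-09 = 0.000434098
P(Class 2 | x) = 0.000140131 / 0.000434098 ≈ 0.3228

0.3228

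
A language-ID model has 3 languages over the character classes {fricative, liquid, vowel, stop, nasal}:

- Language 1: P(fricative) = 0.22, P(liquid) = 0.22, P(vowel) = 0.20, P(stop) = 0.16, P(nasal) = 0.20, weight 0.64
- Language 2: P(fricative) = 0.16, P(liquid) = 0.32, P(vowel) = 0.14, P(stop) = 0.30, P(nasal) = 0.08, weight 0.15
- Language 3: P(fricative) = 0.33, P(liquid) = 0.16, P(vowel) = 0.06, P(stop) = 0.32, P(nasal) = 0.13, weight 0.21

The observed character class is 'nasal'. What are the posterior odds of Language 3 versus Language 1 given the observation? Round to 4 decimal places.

Since P(k|x) ∝ w_k f_k(x), the posterior odds are w_i f_i(x) / (w_j f_j(x)).
Categorical probabilities:
  f_1 = P(nasal | comp) = 0.20
  f_2 = P(nasal | comp) = 0.08
  f_3 = P(nasal | comp) = 0.13
0.0273 / 0.128 ≈ 0.2133

0.2133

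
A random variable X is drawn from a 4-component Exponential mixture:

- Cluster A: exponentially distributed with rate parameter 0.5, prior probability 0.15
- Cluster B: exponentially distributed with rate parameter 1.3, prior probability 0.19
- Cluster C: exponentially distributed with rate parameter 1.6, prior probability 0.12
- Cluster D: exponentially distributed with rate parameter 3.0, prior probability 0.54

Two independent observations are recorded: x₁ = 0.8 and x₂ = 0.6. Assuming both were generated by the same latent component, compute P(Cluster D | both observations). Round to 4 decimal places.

Posterior ∝ prior × likelihood, so P(k | x) ∝ P(Z=k) f_k(x); normalise over all components.
Since both observations come from the same component, the likelihood for component k is f_k(x₁)·f_k(x₂).
  p_A = [0.5·e^(−0.5·0.8) = 0.5·e^(−0.4000) = 0.33516] × [0.370409] = 0.124146
  p_B = [1.3·e^(−1.3·0.8) = 1.3·e^(−1.0400) = 0.459491] × [0.595928] = 0.273824
  p_C = [1.6·e^(−1.6·0.8) = 1.6·e^(−1.2800) = 0.44486] × [0.612629] = 0.272534
  p_D = [3.0·e^(−3.0·0.8) = 3.0·e^(−2.4000) = 0.272154] × [0.495897] = 0.13496
Prior × likelihood for each component:
  P(Z=A)·p_A = 0.15 × 0.124146 = 0.0186219
  P(Z=B)·p_B = 0.19 × 0.273824 = 0.0520265
  P(Z=C)·p_C = 0.12 × 0.272534 = 0.0327041
  P(Z=D)·p_D = 0.54 × 0.13496 = 0.0728785
Marginal: 0.0186219 + 0.0520265 + 0.0327041 + 0.0728785 = 0.176231
So the posterior for Cluster D is 0.0728785 / 0.176231 ≈ 0.4135.

0.4135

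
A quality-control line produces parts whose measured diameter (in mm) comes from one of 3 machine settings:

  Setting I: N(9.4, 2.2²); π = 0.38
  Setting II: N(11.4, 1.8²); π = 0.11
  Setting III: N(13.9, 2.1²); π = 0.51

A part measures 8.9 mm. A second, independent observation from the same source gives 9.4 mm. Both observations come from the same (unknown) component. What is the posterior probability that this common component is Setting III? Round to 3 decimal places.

0.008

P(component k | x) = π_k·f_k(x) / marginal(x), where marginal(x) = Σ_j π_j·f_j(x).
Since both observations come from the same component, the likelihood for component k is f_k(x₁)·f_k(x₂).
  p_I = [(1/(2.2·√(2π)))·exp(−(8.9−9.4)²/(2·2.2²)) = 0.181337·exp(-0.02583) = 0.176714] × [0.181337] = 0.0320449
  p_II = [(1/(1.8·√(2π)))·exp(−(8.9−11.4)²/(2·1.8²)) = 0.221635·exp(-0.96451) = 0.0844808] × [0.119551] = 0.0100998
  p_III = [(1/(2.1·√(2π)))·exp(−(8.9−13.9)²/(2·2.1²)) = 0.189973·exp(-2.83447) = 0.0111609] × [0.0191243] = 0.000213444
Unnormalised posteriors:
  π_I·p_I = 0.38 × 0.0320449 = 0.012177
  π_II·p_II = 0.11 × 0.0100998 = 0.00111098
  π_III·p_III = 0.51 × 0.000213444 = 0.000108856
Denominator: 0.012177 + 0.00111098 + 0.000108856 = 0.0133969
Responsibility of Setting III: 0.000108856 / 0.0133969 ≈ 0.008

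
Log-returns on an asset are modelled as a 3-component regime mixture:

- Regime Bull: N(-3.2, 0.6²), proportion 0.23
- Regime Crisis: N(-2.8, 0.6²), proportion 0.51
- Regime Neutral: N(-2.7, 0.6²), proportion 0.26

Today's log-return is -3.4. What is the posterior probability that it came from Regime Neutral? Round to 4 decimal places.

P(component k | x) = w_k·f_k(x) / marginal(x), where marginal(x) = Σ_j w_j·f_j(x).
Evaluate each component's likelihood at the observed value:
  L_Bull = (1/(0.6·√(2π)))·exp(−(-3.4−-3.2)²/(2·0.6²)) = 0.664904·exp(-0.05556) = 0.628972
  L_Crisis = (1/(0.6·√(2π)))·exp(−(-3.4−-2.8)²/(2·0.6²)) = 0.664904·exp(-0.50000) = 0.403285
  L_Neutral = (1/(0.6·√(2π)))·exp(−(-3.4−-2.7)²/(2·0.6²)) = 0.664904·exp(-0.68056) = 0.336664
Multiply by the mixture weights:
  w_Bull·L_Bull = 0.23 × 0.628972 = 0.144664
  w_Crisis·L_Crisis = 0.51 × 0.403285 = 0.205675
  w_Neutral·L_Neutral = 0.26 × 0.336664 = 0.0875328
Sum: 0.144664 + 0.205675 + 0.0875328 = 0.437871
P(Regime Neutral | the observation) ≈ 0.1999

0.1999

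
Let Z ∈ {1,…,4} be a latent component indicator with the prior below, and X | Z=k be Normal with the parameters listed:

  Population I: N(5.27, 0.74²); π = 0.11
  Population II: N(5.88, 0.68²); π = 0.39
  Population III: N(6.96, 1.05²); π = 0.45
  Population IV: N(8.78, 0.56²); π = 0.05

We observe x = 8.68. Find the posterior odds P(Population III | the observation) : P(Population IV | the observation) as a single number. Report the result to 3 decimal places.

1.275

Since P(k|x) ∝ w_k f_k(x), the posterior odds are w_i f_i(x) / (w_j f_j(x)).
Evaluate each component's likelihood at the observed value:
  f_I = (1/(0.74·√(2π)))·exp(−(8.68−5.27)²/(2·0.74²)) = 0.539111·exp(-10.61733) = 1.32017e-05
  f_II = (1/(0.68·√(2π)))·exp(−(8.68−5.88)²/(2·0.68²)) = 0.586680·exp(-8.47751) = 0.000122086
  f_III = (1/(1.05·√(2π)))·exp(−(8.68−6.96)²/(2·1.05²)) = 0.379945·exp(-1.34168) = 0.0993202
  f_IV = (1/(0.56·√(2π)))·exp(−(8.68−8.78)²/(2·0.56²)) = 0.712397·exp(-0.01594) = 0.701129
0.0446941 / 0.0350564 ≈ 1.275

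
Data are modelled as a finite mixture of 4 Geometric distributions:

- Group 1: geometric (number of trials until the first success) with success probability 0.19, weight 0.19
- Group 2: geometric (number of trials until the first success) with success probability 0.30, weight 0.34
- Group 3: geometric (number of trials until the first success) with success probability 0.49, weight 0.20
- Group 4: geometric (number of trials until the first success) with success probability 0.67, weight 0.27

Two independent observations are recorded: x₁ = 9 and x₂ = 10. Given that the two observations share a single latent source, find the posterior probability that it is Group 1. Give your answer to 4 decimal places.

0.7268

By Bayes' theorem, P(k | x) = π_k f_k(x) / Σ_j π_j f_j(x).
Since both observations come from the same component, the likelihood for component k is f_k(x₁)·f_k(x₂).
  L_1 = [0.19·(1−0.19)^8 = 0.19·0.185302 = 0.0352074] × [0.028518] = 0.00100404
  L_2 = [0.30·(1−0.30)^8 = 0.30·0.057648 = 0.0172944] × [0.0121061] = 0.000209367
  L_3 = [0.49·(1−0.49)^8 = 0.49·0.00457679 = 0.00224263] × [0.00114374] = 2.56499e-06
  L_4 = [0.67·(1−0.67)^8 = 0.67·0.000140641 = 9.42294e-05] × [3.10957e-05] = 2.93013e-09
Multiply by the mixture weights:
  π_1·L_1 = 0.19 × 0.00100404 = 0.000190768
  π_2·L_2 = 0.34 × 0.000209367 = 7.11849e-05
  π_3·L_3 = 0.20 × 2.56499e-06 = 5.12997e-07
  π_4·L_4 = 0.27 × 2.93013e-09 = 7.91135e-10
Sum: 0.000190768 + 7.11849e-05 + 5.12997e-07 + 7.91135e-10 = 0.000262467
So the posterior for Group 1 is 0.000190768 / 0.000262467 ≈ 0.7268.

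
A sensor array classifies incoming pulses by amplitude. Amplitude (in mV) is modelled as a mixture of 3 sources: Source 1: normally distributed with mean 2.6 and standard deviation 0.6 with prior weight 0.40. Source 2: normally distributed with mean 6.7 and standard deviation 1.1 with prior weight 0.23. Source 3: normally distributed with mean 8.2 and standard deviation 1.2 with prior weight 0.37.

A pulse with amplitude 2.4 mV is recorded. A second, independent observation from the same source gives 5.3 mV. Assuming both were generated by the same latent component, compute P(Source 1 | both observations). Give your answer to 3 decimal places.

0.508

P(component k | x) = P(Z=k)·f_k(x) / marginal(x), where marginal(x) = Σ_j P(Z=j)·f_j(x).
Since both observations come from the same component, the likelihood for component k is f_k(x₁)·f_k(x₂).
  f_1 = [0.628972] × [2.66396e-05] = 1.67555e-05
  f_2 = [0.000174298] × [0.161352] = 2.81233e-05
  f_3 = [2.81143e-06] × [0.0179279] = 5.0403e-08
Prior × likelihood for each component:
  P(Z=1)·f_1 = 0.40 × 1.67555e-05 = 6.70222e-06
  P(Z=2)·f_2 = 0.23 × 2.81233e-05 = 6.46837e-06
  P(Z=3)·f_3 = 0.37 × 5.0403e-08 = 1.86491e-08
Evidence: 6.70222e-06 + 6.46837e-06 + 1.86491e-08 = 1.31892e-05
So the posterior for Source 1 is 6.70222e-06 / 1.31892e-05 ≈ 0.508.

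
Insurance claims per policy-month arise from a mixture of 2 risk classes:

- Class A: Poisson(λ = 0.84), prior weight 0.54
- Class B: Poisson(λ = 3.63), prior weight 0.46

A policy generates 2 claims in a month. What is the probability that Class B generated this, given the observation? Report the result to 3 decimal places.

By Bayes' theorem, P(k | x) = π_k f_k(x) / Σ_j π_j f_j(x).
Poisson probabilities:
  f_A = 0.152307
  f_B = 0.174701
Multiply by the mixture weights:
  π_A·f_A = 0.54 × 0.152307 = 0.082246
  π_B·f_B = 0.46 × 0.174701 = 0.0803623
Evidence: 0.082246 + 0.0803623 = 0.162608
P(Class B | x) = 0.0803623 / 0.162608 ≈ 0.494

0.494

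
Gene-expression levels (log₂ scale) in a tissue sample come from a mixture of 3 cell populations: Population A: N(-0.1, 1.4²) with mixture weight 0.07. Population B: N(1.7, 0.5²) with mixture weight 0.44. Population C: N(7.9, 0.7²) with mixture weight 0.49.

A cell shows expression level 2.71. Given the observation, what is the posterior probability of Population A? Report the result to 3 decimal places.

P(component k | x) = w_k·f_k(x) / marginal(x), where marginal(x) = Σ_j w_j·f_j(x).
Evaluate each component's likelihood at the observed value:
  L_A = 0.038017
  L_B = 0.103727
  L_C = 6.58982e-13
Multiply by the mixture weights:
  w_A·L_A = 0.07 × 0.038017 = 0.00266119
  w_B·L_B = 0.44 × 0.103727 = 0.0456399
  w_C·L_C = 0.49 × 6.58982e-13 = 3.22901e-13
Marginal: 0.00266119 + 0.0456399 + 3.22901e-13 = 0.0483011
Responsibility of Population A: 0.00266119 / 0.0483011 ≈ 0.055

0.055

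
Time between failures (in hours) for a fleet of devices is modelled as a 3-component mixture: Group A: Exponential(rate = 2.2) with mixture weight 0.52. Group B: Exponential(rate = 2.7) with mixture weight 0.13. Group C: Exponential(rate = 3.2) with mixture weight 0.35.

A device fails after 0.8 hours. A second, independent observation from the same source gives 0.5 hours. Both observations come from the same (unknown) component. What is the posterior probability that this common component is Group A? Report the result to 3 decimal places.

0.631

P(component k | x) = π_k·f_k(x) / marginal(x), where marginal(x) = Σ_j π_j·f_j(x).
Since both observations come from the same component, the likelihood for component k is f_k(x₁)·f_k(x₂).
  L_A = [0.378499] × [0.732316] = 0.277181
  L_B = [0.311378] × [0.699949] = 0.217949
  L_C = [0.247375] × [0.646069] = 0.159821
Multiply by the mixture weights:
  π_A·L_A = 0.52 × 0.277181 = 0.144134
  π_B·L_B = 0.13 × 0.217949 = 0.0283333
  π_C·L_C = 0.35 × 0.159821 = 0.0559375
Denominator: 0.144134 + 0.0283333 + 0.0559375 = 0.228405
So the posterior for Group A is 0.144134 / 0.228405 ≈ 0.631.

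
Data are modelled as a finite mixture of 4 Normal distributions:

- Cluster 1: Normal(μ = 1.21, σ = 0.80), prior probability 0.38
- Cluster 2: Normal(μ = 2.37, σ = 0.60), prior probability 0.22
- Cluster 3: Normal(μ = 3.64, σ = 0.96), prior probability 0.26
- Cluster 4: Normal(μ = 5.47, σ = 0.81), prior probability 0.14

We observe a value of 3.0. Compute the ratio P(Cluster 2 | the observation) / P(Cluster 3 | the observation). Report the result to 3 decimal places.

The posterior odds equal the prior odds times the likelihood ratio: (w_i/w_j)·(f_i(x)/f_j(x)).
Normal densities:
  f_1 = (1/(0.80·√(2π)))·exp(−(3.0−1.21)²/(2·0.80²)) = 0.498678·exp(-2.50320) = 0.0408031
  f_2 = (1/(0.60·√(2π)))·exp(−(3.0−2.37)²/(2·0.60²)) = 0.664904·exp(-0.55125) = 0.383137
  f_3 = (1/(0.96·√(2π)))·exp(−(3.0−3.64)²/(2·0.96²)) = 0.415565·exp(-0.22222) = 0.332758
  f_4 = (1/(0.81·√(2π)))·exp(−(3.0−5.47)²/(2·0.81²)) = 0.492521·exp(-4.64937) = 0.00471227
Posterior odds = (w_2·f_2) / (w_3·f_3) = (0.22·0.383137) / (0.26·0.332758) = 0.0842901 / 0.0865172 ≈ 0.974

0.974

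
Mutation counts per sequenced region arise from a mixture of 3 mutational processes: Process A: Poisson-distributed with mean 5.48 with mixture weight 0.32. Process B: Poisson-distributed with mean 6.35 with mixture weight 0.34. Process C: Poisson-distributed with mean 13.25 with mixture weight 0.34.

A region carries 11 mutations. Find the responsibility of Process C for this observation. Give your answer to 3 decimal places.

0.695

P(component k | x) = w_k·f_k(x) / marginal(x), where marginal(x) = Σ_j w_j·f_j(x).
Evaluate each component's likelihood at the observed value:
  L_A = 0.0139797
  L_B = 0.02962
  L_C = 0.0974579
Multiply by the mixture weights:
  w_A·L_A = 0.32 × 0.0139797 = 0.00447349
  w_B·L_B = 0.34 × 0.02962 = 0.0100708
  w_C·L_C = 0.34 × 0.0974579 = 0.0331357
Evidence: 0.00447349 + 0.0100708 + 0.0331357 = 0.04768
So the posterior for Process C is 0.0331357 / 0.04768 ≈ 0.695.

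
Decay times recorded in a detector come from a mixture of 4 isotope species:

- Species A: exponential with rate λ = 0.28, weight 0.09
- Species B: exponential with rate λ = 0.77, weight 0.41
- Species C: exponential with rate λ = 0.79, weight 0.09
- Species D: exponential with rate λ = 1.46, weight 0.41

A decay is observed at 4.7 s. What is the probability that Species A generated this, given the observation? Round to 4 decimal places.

0.3844

The responsibility of component k is P(Z=k) f_k(x) divided by Σ_j P(Z=j) f_j(x).
Evaluate each component's likelihood at the observed value:
  p_A = 0.0750977
  p_B = 0.0206433
  p_C = 0.0192793
  p_D = 0.00152835
Unnormalised posteriors:
  P(Z=A)·p_A = 0.09 × 0.0750977 = 0.00675879
  P(Z=B)·p_B = 0.41 × 0.0206433 = 0.00846375
  P(Z=C)·p_C = 0.09 × 0.0192793 = 0.00173514
  P(Z=D)·p_D = 0.41 × 0.00152835 = 0.000626625
Marginal: 0.00675879 + 0.00846375 + 0.00173514 + 0.000626625 = 0.0175843
P(Species A | x) ≈ 0.3844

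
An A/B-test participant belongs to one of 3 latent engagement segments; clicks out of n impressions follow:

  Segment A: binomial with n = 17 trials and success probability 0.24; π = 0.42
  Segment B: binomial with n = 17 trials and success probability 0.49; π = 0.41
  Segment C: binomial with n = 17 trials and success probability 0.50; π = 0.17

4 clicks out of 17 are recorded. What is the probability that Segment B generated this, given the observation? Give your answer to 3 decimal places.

By Bayes' theorem, P(k | x) = w_k f_k(x) / Σ_j w_j f_j(x).
Component likelihoods at x = 4 clicks out of 17:
  p_A = C(17,4)·0.24^4·0.76^13 = 2380·0.00331776·0.0282213 = 0.222843
  p_B = C(17,4)·0.49^4·0.51^13 = 2380·0.057648·0.000157911 = 0.0216657
  p_C = C(17,4)·0.50^4·0.50^13 = 2380·0.0625·0.00012207 = 0.018158
Unnormalised posteriors:
  w_A·p_A = 0.42 × 0.222843 = 0.093594
  w_B·p_B = 0.41 × 0.0216657 = 0.00888295
  w_C·p_C = 0.17 × 0.018158 = 0.00308685
Marginal: 0.093594 + 0.00888295 + 0.00308685 = 0.105564
Responsibility of Segment B: 0.00888295 / 0.105564 ≈ 0.084

0.084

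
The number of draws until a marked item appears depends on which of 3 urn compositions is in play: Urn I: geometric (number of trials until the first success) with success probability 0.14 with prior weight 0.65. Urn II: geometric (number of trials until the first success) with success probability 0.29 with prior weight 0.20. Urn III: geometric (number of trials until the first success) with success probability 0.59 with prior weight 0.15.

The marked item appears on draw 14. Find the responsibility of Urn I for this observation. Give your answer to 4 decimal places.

By Bayes' theorem, P(k | x) = π_k f_k(x) / Σ_j π_j f_j(x).
Component likelihoods at x = 14:
  f_I = 0.14·(1−0.14)^13 = 0.14·0.14076 = 0.0197064
  f_II = 0.29·(1−0.29)^13 = 0.29·0.0116509 = 0.00337875
  f_III = 0.59·(1−0.59)^13 = 0.59·9.25103e-06 = 5.45811e-06
Weight by the priors:
  π_I·f_I = 0.65 × 0.0197064 = 0.0128092
  π_II·f_II = 0.20 × 0.00337875 = 0.000675751
  π_III·f_III = 0.15 × 5.45811e-06 = 8.18716e-07
Normaliser: 0.0128092 + 0.000675751 + 8.18716e-07 = 0.0134857
P(Urn I | data) ≈ 0.9498

0.9498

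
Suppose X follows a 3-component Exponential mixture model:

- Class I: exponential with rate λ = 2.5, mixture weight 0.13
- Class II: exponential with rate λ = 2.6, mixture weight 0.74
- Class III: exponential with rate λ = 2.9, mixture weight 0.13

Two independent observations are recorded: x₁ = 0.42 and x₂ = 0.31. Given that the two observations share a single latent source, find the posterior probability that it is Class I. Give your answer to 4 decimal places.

By Bayes' theorem, P(k | x) = P(Z=k) f_k(x) / Σ_j P(Z=j) f_j(x).
Since both observations come from the same component, the likelihood for component k is f_k(x₁)·f_k(x₂).
  f_I = [0.874844] × [1.15176] = 1.00761
  f_II = [0.872416] × [1.16127] = 1.01311
  f_III = [0.857882] × [1.18023] = 1.0125
Multiply by the mixture weights:
  P(Z=I)·f_I = 0.13 × 1.00761 = 0.130989
  P(Z=II)·f_II = 0.74 × 1.01311 = 0.7497
  P(Z=III)·f_III = 0.13 × 1.0125 = 0.131625
Normaliser: 0.130989 + 0.7497 + 0.131625 = 1.01231
P(Class I | x₁,x₂) ≈ 0.1294

0.1294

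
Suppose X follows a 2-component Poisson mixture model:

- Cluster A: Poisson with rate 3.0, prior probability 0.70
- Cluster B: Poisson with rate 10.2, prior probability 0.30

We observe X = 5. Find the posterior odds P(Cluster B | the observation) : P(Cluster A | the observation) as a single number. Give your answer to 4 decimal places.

The posterior odds equal the prior odds times the likelihood ratio: (π_i/π_j)·(f_i(x)/f_j(x)).
Component likelihoods at x = 5:
  L_A = e^(−3.0)·3.0^5/5! = 0.100819
  L_B = e^(−10.2)·10.2^5/5! = 0.0341992
Posterior odds = (π_B·L_B) / (π_A·L_A) = (0.30·0.0341992) / (0.70·0.100819) = 0.0102598 / 0.0705732 ≈ 0.1454

0.1454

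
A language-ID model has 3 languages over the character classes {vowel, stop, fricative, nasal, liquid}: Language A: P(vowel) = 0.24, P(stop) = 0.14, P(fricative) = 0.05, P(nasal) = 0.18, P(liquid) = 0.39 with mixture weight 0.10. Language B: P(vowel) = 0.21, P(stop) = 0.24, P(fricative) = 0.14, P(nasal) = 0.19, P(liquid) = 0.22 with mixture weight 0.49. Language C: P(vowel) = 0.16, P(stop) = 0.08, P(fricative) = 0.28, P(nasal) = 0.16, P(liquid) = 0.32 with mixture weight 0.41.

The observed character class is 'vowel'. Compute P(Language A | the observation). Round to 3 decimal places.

0.125

By Bayes' theorem, P(k | x) = π_k f_k(x) / Σ_j π_j f_j(x).
Evaluate each component's likelihood at the observed value:
  f_A = 0.24
  f_B = 0.21
  f_C = 0.16
Unnormalised posteriors:
  π_A·f_A = 0.10 × 0.24 = 0.024
  π_B·f_B = 0.49 × 0.21 = 0.1029
  π_C·f_C = 0.41 × 0.16 = 0.0656
Marginal: 0.024 + 0.1029 + 0.0656 = 0.1925
P(Language A | data) ≈ 0.125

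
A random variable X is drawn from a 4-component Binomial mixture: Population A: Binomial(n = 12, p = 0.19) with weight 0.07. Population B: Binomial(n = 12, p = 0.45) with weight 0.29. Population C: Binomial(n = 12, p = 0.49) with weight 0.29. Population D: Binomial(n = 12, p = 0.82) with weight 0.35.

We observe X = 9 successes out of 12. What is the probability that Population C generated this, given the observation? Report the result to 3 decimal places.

By Bayes' theorem, P(k | x) = π_k f_k(x) / Σ_j π_j f_j(x).
Evaluate each component's likelihood at the observed value:
  f_A = 3.77277e-05
  f_B = 0.0276964
  f_C = 0.0475224
  f_D = 0.215063
Unnormalised posteriors:
  π_A·f_A = 0.07 × 3.77277e-05 = 2.64094e-06
  π_B·f_B = 0.29 × 0.0276964 = 0.00803196
  π_C·f_C = 0.29 × 0.0475224 = 0.0137815
  π_D·f_D = 0.35 × 0.215063 = 0.0752719
Denominator: 2.64094e-06 + 0.00803196 + 0.0137815 + 0.0752719 = 0.097088
So the posterior for Population C is 0.0137815 / 0.097088 ≈ 0.142.

0.142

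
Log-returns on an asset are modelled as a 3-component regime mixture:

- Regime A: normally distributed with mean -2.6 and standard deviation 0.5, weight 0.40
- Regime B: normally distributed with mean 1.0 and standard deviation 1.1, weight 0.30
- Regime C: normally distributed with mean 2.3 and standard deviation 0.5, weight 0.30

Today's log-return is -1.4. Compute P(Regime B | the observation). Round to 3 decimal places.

0.360

P(component k | x) = π_k·f_k(x) / marginal(x), where marginal(x) = Σ_j π_j·f_j(x).
Component likelihoods at x = -1.4:
  f_A = (1/(0.5·√(2π)))·exp(−(-1.4−-2.6)²/(2·0.5²)) = 0.797885·exp(-2.88000) = 0.0447891
  f_B = (1/(1.1·√(2π)))·exp(−(-1.4−1.0)²/(2·1.1²)) = 0.362675·exp(-2.38017) = 0.0335602
  f_C = (1/(0.5·√(2π)))·exp(−(-1.4−2.3)²/(2·0.5²)) = 0.797885·exp(-27.38000) = 1.02555e-12
Multiply by the mixture weights:
  π_A·f_A = 0.40 × 0.0447891 = 0.0179156
  π_B·f_B = 0.30 × 0.0335602 = 0.0100681
  π_C·f_C = 0.30 × 1.02555e-12 = 3.07665e-13
Normaliser: 0.0179156 + 0.0100681 + 3.07665e-13 = 0.0279837
So the posterior for Regime B is 0.0100681 / 0.0279837 ≈ 0.360.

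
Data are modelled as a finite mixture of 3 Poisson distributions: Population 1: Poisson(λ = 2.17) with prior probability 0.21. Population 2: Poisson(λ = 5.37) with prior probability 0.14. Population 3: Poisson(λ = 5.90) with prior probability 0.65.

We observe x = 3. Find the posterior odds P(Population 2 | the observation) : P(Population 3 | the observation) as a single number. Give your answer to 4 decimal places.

0.2759

The posterior odds equal the prior odds times the likelihood ratio: (π_i/π_j)·(f_i(x)/f_j(x)).
Component likelihoods at x = 3:
  f_1 = 0.19445
  f_2 = 0.120119
  f_3 = 0.0937707
Odds = (0.14/0.65) × (0.120119/0.0937707) = 0.215385 × 1.28098 ≈ 0.2759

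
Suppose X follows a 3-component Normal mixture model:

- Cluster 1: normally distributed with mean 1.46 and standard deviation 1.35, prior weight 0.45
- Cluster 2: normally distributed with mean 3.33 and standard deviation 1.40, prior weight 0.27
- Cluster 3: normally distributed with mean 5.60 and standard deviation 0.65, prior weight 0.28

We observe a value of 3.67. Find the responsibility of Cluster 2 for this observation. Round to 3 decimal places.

P(component k | x) = P(Z=k)·f_k(x) / marginal(x), where marginal(x) = Σ_j P(Z=j)·f_j(x).
Evaluate each component's likelihood at the observed value:
  f_1 = (1/(1.35·√(2π)))·exp(−(3.67−1.46)²/(2·1.35²)) = 0.295513·exp(-1.33995) = 0.077383
  f_2 = (1/(1.40·√(2π)))·exp(−(3.67−3.33)²/(2·1.40²)) = 0.284959·exp(-0.02949) = 0.276678
  f_3 = (1/(0.65·√(2π)))·exp(−(3.67−5.60)²/(2·0.65²)) = 0.613757·exp(-4.40817) = 0.00747403
Weight by the priors:
  P(Z=1)·f_1 = 0.45 × 0.077383 = 0.0348223
  P(Z=2)·f_2 = 0.27 × 0.276678 = 0.0747031
  P(Z=3)·f_3 = 0.28 × 0.00747403 = 0.00209273
Normaliser: 0.0348223 + 0.0747031 + 0.00209273 = 0.111618
P(Cluster 2 | data) ≈ 0.669

0.669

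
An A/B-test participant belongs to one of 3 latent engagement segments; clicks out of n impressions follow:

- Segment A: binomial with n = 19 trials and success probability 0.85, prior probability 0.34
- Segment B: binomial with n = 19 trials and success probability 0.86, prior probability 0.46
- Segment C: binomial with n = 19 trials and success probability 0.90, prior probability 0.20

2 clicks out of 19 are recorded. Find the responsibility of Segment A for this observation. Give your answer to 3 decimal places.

0.700

Apply Bayes' rule: the posterior for each component is proportional to its prior times its likelihood at x.
Binomial probabilities:
  p_A = 1.21727e-12
  p_B = 3.85629e-13
  p_C = 1.3851e-15
Multiply by the mixture weights:
  π_A·p_A = 0.34 × 1.21727e-12 = 4.1387e-13
  π_B·p_B = 0.46 × 3.85629e-13 = 1.77389e-13
  π_C·p_C = 0.20 × 1.3851e-15 = 2.7702e-16
Evidence: 4.1387e-13 + 1.77389e-13 + 2.7702e-16 = 5.91537e-13
Responsibility of Segment A: 4.1387e-13 / 5.91537e-13 ≈ 0.700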